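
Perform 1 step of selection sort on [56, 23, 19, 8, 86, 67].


Initial: [56, 23, 19, 8, 86, 67]
Step 1: min=8 at 3
  Swap: [8, 23, 19, 56, 86, 67]

After 1 step: [8, 23, 19, 56, 86, 67]


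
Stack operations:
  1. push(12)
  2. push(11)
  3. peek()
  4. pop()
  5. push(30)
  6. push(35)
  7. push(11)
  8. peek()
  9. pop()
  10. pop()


push(12) -> [12]
push(11) -> [12, 11]
peek()->11
pop()->11, [12]
push(30) -> [12, 30]
push(35) -> [12, 30, 35]
push(11) -> [12, 30, 35, 11]
peek()->11
pop()->11, [12, 30, 35]
pop()->35, [12, 30]

Final stack: [12, 30]


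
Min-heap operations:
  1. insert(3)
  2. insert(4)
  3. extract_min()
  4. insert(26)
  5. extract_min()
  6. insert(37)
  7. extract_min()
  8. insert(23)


insert(3) -> [3]
insert(4) -> [3, 4]
extract_min()->3, [4]
insert(26) -> [4, 26]
extract_min()->4, [26]
insert(37) -> [26, 37]
extract_min()->26, [37]
insert(23) -> [23, 37]

Final heap: [23, 37]


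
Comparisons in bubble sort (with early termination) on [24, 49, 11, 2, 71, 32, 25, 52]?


Algorithm: bubble sort (with early termination)
Input: [24, 49, 11, 2, 71, 32, 25, 52]
Sorted: [2, 11, 24, 25, 32, 49, 52, 71]

22


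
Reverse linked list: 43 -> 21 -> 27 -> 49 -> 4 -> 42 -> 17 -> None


Step 1: curr=43, set curr.next=prev(None) | reversed so far: 43
Step 2: curr=21, set curr.next=prev(43) | reversed so far: 21 -> 43
Step 3: curr=27, set curr.next=prev(21) | reversed so far: 27 -> 21 -> 43
Step 4: curr=49, set curr.next=prev(27) | reversed so far: 49 -> 27 -> 21 -> 43
Step 5: curr=4, set curr.next=prev(49) | reversed so far: 4 -> 49 -> 27 -> 21 -> 43
Step 6: curr=42, set curr.next=prev(4) | reversed so far: 42 -> 4 -> 49 -> 27 -> 21 -> 43
Step 7: curr=17, set curr.next=prev(42) | reversed so far: 17 -> 42 -> 4 -> 49 -> 27 -> 21 -> 43

17 -> 42 -> 4 -> 49 -> 27 -> 21 -> 43 -> None


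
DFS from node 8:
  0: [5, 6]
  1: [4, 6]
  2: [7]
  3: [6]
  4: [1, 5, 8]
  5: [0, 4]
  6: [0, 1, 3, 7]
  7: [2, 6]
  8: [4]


Visit 8, push [4]
Visit 4, push [5, 1]
Visit 1, push [6]
Visit 6, push [7, 3, 0]
Visit 0, push [5]
Visit 5, push []
Visit 3, push []
Visit 7, push [2]
Visit 2, push []

DFS order: [8, 4, 1, 6, 0, 5, 3, 7, 2]


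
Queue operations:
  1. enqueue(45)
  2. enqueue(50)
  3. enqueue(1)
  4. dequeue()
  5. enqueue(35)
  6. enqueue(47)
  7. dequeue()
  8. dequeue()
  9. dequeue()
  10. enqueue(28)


enqueue(45) -> [45]
enqueue(50) -> [45, 50]
enqueue(1) -> [45, 50, 1]
dequeue()->45, [50, 1]
enqueue(35) -> [50, 1, 35]
enqueue(47) -> [50, 1, 35, 47]
dequeue()->50, [1, 35, 47]
dequeue()->1, [35, 47]
dequeue()->35, [47]
enqueue(28) -> [47, 28]

Final queue: [47, 28]


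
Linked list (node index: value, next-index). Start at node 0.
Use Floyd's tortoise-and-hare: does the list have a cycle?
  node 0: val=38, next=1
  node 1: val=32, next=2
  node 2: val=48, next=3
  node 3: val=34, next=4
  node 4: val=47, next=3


Floyd's tortoise (slow, +1) and hare (fast, +2):
  init: slow=0, fast=0
  step 1: slow=1, fast=2
  step 2: slow=2, fast=4
  step 3: slow=3, fast=4
  step 4: slow=4, fast=4
  slow == fast at node 4: cycle detected

Cycle: yes


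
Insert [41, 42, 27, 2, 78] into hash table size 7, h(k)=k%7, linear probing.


Insert 41: h=6 -> slot 6
Insert 42: h=0 -> slot 0
Insert 27: h=6, 2 probes -> slot 1
Insert 2: h=2 -> slot 2
Insert 78: h=1, 2 probes -> slot 3

Table: [42, 27, 2, 78, None, None, 41]


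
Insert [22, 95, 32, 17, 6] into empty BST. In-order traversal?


Insert 22: root
Insert 95: R from 22
Insert 32: R from 22 -> L from 95
Insert 17: L from 22
Insert 6: L from 22 -> L from 17

In-order: [6, 17, 22, 32, 95]


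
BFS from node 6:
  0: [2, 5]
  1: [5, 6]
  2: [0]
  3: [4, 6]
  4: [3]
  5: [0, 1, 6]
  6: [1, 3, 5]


Visit 6, enqueue [1, 3, 5]
Visit 1, enqueue []
Visit 3, enqueue [4]
Visit 5, enqueue [0]
Visit 4, enqueue []
Visit 0, enqueue [2]
Visit 2, enqueue []

BFS order: [6, 1, 3, 5, 4, 0, 2]


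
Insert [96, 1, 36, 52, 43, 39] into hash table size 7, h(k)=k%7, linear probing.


Insert 96: h=5 -> slot 5
Insert 1: h=1 -> slot 1
Insert 36: h=1, 1 probes -> slot 2
Insert 52: h=3 -> slot 3
Insert 43: h=1, 3 probes -> slot 4
Insert 39: h=4, 2 probes -> slot 6

Table: [None, 1, 36, 52, 43, 96, 39]


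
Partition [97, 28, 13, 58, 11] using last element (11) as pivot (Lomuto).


Pivot: 11
Place pivot at 0: [11, 28, 13, 58, 97]

Partitioned: [11, 28, 13, 58, 97]


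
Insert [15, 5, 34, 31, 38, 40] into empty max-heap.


Insert 15: [15]
Insert 5: [15, 5]
Insert 34: [34, 5, 15]
Insert 31: [34, 31, 15, 5]
Insert 38: [38, 34, 15, 5, 31]
Insert 40: [40, 34, 38, 5, 31, 15]

Final heap: [40, 34, 38, 5, 31, 15]


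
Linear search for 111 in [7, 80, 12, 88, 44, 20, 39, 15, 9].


i=0: 7!=111
i=1: 80!=111
i=2: 12!=111
i=3: 88!=111
i=4: 44!=111
i=5: 20!=111
i=6: 39!=111
i=7: 15!=111
i=8: 9!=111

Not found, 9 comps


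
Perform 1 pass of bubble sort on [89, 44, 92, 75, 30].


Initial: [89, 44, 92, 75, 30]
Pass 1: [44, 89, 75, 30, 92] (3 swaps)

After 1 pass: [44, 89, 75, 30, 92]


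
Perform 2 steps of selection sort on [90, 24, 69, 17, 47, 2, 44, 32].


Initial: [90, 24, 69, 17, 47, 2, 44, 32]
Step 1: min=2 at 5
  Swap: [2, 24, 69, 17, 47, 90, 44, 32]
Step 2: min=17 at 3
  Swap: [2, 17, 69, 24, 47, 90, 44, 32]

After 2 steps: [2, 17, 69, 24, 47, 90, 44, 32]


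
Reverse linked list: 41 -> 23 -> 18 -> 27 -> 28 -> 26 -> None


Step 1: curr=41, set curr.next=prev(None) | reversed so far: 41
Step 2: curr=23, set curr.next=prev(41) | reversed so far: 23 -> 41
Step 3: curr=18, set curr.next=prev(23) | reversed so far: 18 -> 23 -> 41
Step 4: curr=27, set curr.next=prev(18) | reversed so far: 27 -> 18 -> 23 -> 41
Step 5: curr=28, set curr.next=prev(27) | reversed so far: 28 -> 27 -> 18 -> 23 -> 41
Step 6: curr=26, set curr.next=prev(28) | reversed so far: 26 -> 28 -> 27 -> 18 -> 23 -> 41

26 -> 28 -> 27 -> 18 -> 23 -> 41 -> None


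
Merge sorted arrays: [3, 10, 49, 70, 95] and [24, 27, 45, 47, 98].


Take 3 from A
Take 10 from A
Take 24 from B
Take 27 from B
Take 45 from B
Take 47 from B
Take 49 from A
Take 70 from A
Take 95 from A

Merged: [3, 10, 24, 27, 45, 47, 49, 70, 95, 98]


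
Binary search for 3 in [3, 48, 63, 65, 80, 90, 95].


Step 1: lo=0, hi=6, mid=3, val=65
Step 2: lo=0, hi=2, mid=1, val=48
Step 3: lo=0, hi=0, mid=0, val=3

Found at index 0


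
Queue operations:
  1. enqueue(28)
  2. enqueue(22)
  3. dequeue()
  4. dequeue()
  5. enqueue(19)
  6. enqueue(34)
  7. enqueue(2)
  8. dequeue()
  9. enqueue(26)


enqueue(28) -> [28]
enqueue(22) -> [28, 22]
dequeue()->28, [22]
dequeue()->22, []
enqueue(19) -> [19]
enqueue(34) -> [19, 34]
enqueue(2) -> [19, 34, 2]
dequeue()->19, [34, 2]
enqueue(26) -> [34, 2, 26]

Final queue: [34, 2, 26]


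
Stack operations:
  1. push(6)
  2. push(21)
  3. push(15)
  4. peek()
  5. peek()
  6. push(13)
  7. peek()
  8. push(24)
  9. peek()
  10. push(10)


push(6) -> [6]
push(21) -> [6, 21]
push(15) -> [6, 21, 15]
peek()->15
peek()->15
push(13) -> [6, 21, 15, 13]
peek()->13
push(24) -> [6, 21, 15, 13, 24]
peek()->24
push(10) -> [6, 21, 15, 13, 24, 10]

Final stack: [6, 21, 15, 13, 24, 10]


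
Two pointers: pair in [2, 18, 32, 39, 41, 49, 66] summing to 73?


lo=0(2)+hi=6(66)=68
lo=1(18)+hi=6(66)=84
lo=1(18)+hi=5(49)=67
lo=2(32)+hi=5(49)=81
lo=2(32)+hi=4(41)=73

Yes: 32+41=73


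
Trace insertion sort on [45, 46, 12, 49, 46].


Initial: [45, 46, 12, 49, 46]
Insert 46: [45, 46, 12, 49, 46]
Insert 12: [12, 45, 46, 49, 46]
Insert 49: [12, 45, 46, 49, 46]
Insert 46: [12, 45, 46, 46, 49]

Sorted: [12, 45, 46, 46, 49]


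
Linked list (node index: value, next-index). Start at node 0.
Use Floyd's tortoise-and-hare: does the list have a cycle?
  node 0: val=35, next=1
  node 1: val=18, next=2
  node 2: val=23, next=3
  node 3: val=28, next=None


Floyd's tortoise (slow, +1) and hare (fast, +2):
  init: slow=0, fast=0
  step 1: slow=1, fast=2
  step 2: fast 2->3->None, no cycle

Cycle: no


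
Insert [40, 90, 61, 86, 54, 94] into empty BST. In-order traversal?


Insert 40: root
Insert 90: R from 40
Insert 61: R from 40 -> L from 90
Insert 86: R from 40 -> L from 90 -> R from 61
Insert 54: R from 40 -> L from 90 -> L from 61
Insert 94: R from 40 -> R from 90

In-order: [40, 54, 61, 86, 90, 94]


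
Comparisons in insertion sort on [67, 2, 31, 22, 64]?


Algorithm: insertion sort
Input: [67, 2, 31, 22, 64]
Sorted: [2, 22, 31, 64, 67]

8


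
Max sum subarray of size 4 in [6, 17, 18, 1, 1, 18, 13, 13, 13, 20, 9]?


[0:4]: 42
[1:5]: 37
[2:6]: 38
[3:7]: 33
[4:8]: 45
[5:9]: 57
[6:10]: 59
[7:11]: 55

Max: 59 at [6:10]


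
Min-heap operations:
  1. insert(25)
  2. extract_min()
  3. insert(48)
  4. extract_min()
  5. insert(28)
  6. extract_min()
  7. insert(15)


insert(25) -> [25]
extract_min()->25, []
insert(48) -> [48]
extract_min()->48, []
insert(28) -> [28]
extract_min()->28, []
insert(15) -> [15]

Final heap: [15]


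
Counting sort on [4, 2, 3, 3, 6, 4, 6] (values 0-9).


Input: [4, 2, 3, 3, 6, 4, 6]
Counts: [0, 0, 1, 2, 2, 0, 2, 0, 0, 0]

Sorted: [2, 3, 3, 4, 4, 6, 6]


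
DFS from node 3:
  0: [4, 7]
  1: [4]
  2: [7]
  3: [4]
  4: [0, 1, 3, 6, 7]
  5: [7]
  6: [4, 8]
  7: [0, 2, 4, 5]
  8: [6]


Visit 3, push [4]
Visit 4, push [7, 6, 1, 0]
Visit 0, push [7]
Visit 7, push [5, 2]
Visit 2, push []
Visit 5, push []
Visit 1, push []
Visit 6, push [8]
Visit 8, push []

DFS order: [3, 4, 0, 7, 2, 5, 1, 6, 8]


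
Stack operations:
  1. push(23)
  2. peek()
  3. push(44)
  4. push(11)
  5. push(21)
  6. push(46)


push(23) -> [23]
peek()->23
push(44) -> [23, 44]
push(11) -> [23, 44, 11]
push(21) -> [23, 44, 11, 21]
push(46) -> [23, 44, 11, 21, 46]

Final stack: [23, 44, 11, 21, 46]


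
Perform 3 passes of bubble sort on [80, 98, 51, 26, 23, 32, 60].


Initial: [80, 98, 51, 26, 23, 32, 60]
Pass 1: [80, 51, 26, 23, 32, 60, 98] (5 swaps)
Pass 2: [51, 26, 23, 32, 60, 80, 98] (5 swaps)
Pass 3: [26, 23, 32, 51, 60, 80, 98] (3 swaps)

After 3 passes: [26, 23, 32, 51, 60, 80, 98]


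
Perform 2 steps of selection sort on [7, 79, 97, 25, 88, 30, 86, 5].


Initial: [7, 79, 97, 25, 88, 30, 86, 5]
Step 1: min=5 at 7
  Swap: [5, 79, 97, 25, 88, 30, 86, 7]
Step 2: min=7 at 7
  Swap: [5, 7, 97, 25, 88, 30, 86, 79]

After 2 steps: [5, 7, 97, 25, 88, 30, 86, 79]


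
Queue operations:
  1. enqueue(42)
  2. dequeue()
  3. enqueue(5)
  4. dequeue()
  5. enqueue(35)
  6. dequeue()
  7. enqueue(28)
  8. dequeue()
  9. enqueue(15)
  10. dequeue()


enqueue(42) -> [42]
dequeue()->42, []
enqueue(5) -> [5]
dequeue()->5, []
enqueue(35) -> [35]
dequeue()->35, []
enqueue(28) -> [28]
dequeue()->28, []
enqueue(15) -> [15]
dequeue()->15, []

Final queue: []


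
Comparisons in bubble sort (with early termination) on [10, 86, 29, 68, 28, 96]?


Algorithm: bubble sort (with early termination)
Input: [10, 86, 29, 68, 28, 96]
Sorted: [10, 28, 29, 68, 86, 96]

14


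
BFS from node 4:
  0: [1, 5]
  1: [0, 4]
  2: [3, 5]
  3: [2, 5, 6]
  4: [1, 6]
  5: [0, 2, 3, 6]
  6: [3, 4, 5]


Visit 4, enqueue [1, 6]
Visit 1, enqueue [0]
Visit 6, enqueue [3, 5]
Visit 0, enqueue []
Visit 3, enqueue [2]
Visit 5, enqueue []
Visit 2, enqueue []

BFS order: [4, 1, 6, 0, 3, 5, 2]


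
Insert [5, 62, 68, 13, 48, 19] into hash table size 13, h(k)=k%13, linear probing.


Insert 5: h=5 -> slot 5
Insert 62: h=10 -> slot 10
Insert 68: h=3 -> slot 3
Insert 13: h=0 -> slot 0
Insert 48: h=9 -> slot 9
Insert 19: h=6 -> slot 6

Table: [13, None, None, 68, None, 5, 19, None, None, 48, 62, None, None]


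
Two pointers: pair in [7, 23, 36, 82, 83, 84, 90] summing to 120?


lo=0(7)+hi=6(90)=97
lo=1(23)+hi=6(90)=113
lo=2(36)+hi=6(90)=126
lo=2(36)+hi=5(84)=120

Yes: 36+84=120


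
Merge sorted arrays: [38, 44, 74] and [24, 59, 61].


Take 24 from B
Take 38 from A
Take 44 from A
Take 59 from B
Take 61 from B

Merged: [24, 38, 44, 59, 61, 74]


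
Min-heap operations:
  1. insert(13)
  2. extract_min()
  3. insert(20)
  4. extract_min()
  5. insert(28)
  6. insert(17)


insert(13) -> [13]
extract_min()->13, []
insert(20) -> [20]
extract_min()->20, []
insert(28) -> [28]
insert(17) -> [17, 28]

Final heap: [17, 28]


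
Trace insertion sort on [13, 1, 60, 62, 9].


Initial: [13, 1, 60, 62, 9]
Insert 1: [1, 13, 60, 62, 9]
Insert 60: [1, 13, 60, 62, 9]
Insert 62: [1, 13, 60, 62, 9]
Insert 9: [1, 9, 13, 60, 62]

Sorted: [1, 9, 13, 60, 62]


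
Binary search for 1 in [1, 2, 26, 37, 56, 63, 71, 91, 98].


Step 1: lo=0, hi=8, mid=4, val=56
Step 2: lo=0, hi=3, mid=1, val=2
Step 3: lo=0, hi=0, mid=0, val=1

Found at index 0


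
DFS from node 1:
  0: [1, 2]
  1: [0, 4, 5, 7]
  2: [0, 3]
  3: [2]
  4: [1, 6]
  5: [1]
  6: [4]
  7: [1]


Visit 1, push [7, 5, 4, 0]
Visit 0, push [2]
Visit 2, push [3]
Visit 3, push []
Visit 4, push [6]
Visit 6, push []
Visit 5, push []
Visit 7, push []

DFS order: [1, 0, 2, 3, 4, 6, 5, 7]


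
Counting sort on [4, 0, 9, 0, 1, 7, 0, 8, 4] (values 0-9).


Input: [4, 0, 9, 0, 1, 7, 0, 8, 4]
Counts: [3, 1, 0, 0, 2, 0, 0, 1, 1, 1]

Sorted: [0, 0, 0, 1, 4, 4, 7, 8, 9]


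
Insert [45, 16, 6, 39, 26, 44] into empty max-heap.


Insert 45: [45]
Insert 16: [45, 16]
Insert 6: [45, 16, 6]
Insert 39: [45, 39, 6, 16]
Insert 26: [45, 39, 6, 16, 26]
Insert 44: [45, 39, 44, 16, 26, 6]

Final heap: [45, 39, 44, 16, 26, 6]


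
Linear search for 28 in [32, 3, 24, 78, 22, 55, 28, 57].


i=0: 32!=28
i=1: 3!=28
i=2: 24!=28
i=3: 78!=28
i=4: 22!=28
i=5: 55!=28
i=6: 28==28 found!

Found at 6, 7 comps


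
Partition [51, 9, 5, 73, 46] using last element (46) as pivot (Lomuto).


Pivot: 46
  9 <= 46: swap -> [9, 51, 5, 73, 46]
  5 <= 46: swap -> [9, 5, 51, 73, 46]
Place pivot at 2: [9, 5, 46, 73, 51]

Partitioned: [9, 5, 46, 73, 51]


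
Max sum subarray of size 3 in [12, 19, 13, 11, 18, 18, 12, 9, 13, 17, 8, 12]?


[0:3]: 44
[1:4]: 43
[2:5]: 42
[3:6]: 47
[4:7]: 48
[5:8]: 39
[6:9]: 34
[7:10]: 39
[8:11]: 38
[9:12]: 37

Max: 48 at [4:7]


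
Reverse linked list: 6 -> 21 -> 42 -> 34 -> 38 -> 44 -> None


Step 1: curr=6, set curr.next=prev(None) | reversed so far: 6
Step 2: curr=21, set curr.next=prev(6) | reversed so far: 21 -> 6
Step 3: curr=42, set curr.next=prev(21) | reversed so far: 42 -> 21 -> 6
Step 4: curr=34, set curr.next=prev(42) | reversed so far: 34 -> 42 -> 21 -> 6
Step 5: curr=38, set curr.next=prev(34) | reversed so far: 38 -> 34 -> 42 -> 21 -> 6
Step 6: curr=44, set curr.next=prev(38) | reversed so far: 44 -> 38 -> 34 -> 42 -> 21 -> 6

44 -> 38 -> 34 -> 42 -> 21 -> 6 -> None


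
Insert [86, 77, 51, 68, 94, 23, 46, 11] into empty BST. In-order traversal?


Insert 86: root
Insert 77: L from 86
Insert 51: L from 86 -> L from 77
Insert 68: L from 86 -> L from 77 -> R from 51
Insert 94: R from 86
Insert 23: L from 86 -> L from 77 -> L from 51
Insert 46: L from 86 -> L from 77 -> L from 51 -> R from 23
Insert 11: L from 86 -> L from 77 -> L from 51 -> L from 23

In-order: [11, 23, 46, 51, 68, 77, 86, 94]


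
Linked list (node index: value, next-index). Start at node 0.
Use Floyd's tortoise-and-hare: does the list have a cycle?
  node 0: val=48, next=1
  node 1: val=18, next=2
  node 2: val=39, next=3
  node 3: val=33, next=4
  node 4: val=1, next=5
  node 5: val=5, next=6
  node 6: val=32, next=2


Floyd's tortoise (slow, +1) and hare (fast, +2):
  init: slow=0, fast=0
  step 1: slow=1, fast=2
  step 2: slow=2, fast=4
  step 3: slow=3, fast=6
  step 4: slow=4, fast=3
  step 5: slow=5, fast=5
  slow == fast at node 5: cycle detected

Cycle: yes


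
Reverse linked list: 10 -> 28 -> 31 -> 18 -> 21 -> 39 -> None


Step 1: curr=10, set curr.next=prev(None) | reversed so far: 10
Step 2: curr=28, set curr.next=prev(10) | reversed so far: 28 -> 10
Step 3: curr=31, set curr.next=prev(28) | reversed so far: 31 -> 28 -> 10
Step 4: curr=18, set curr.next=prev(31) | reversed so far: 18 -> 31 -> 28 -> 10
Step 5: curr=21, set curr.next=prev(18) | reversed so far: 21 -> 18 -> 31 -> 28 -> 10
Step 6: curr=39, set curr.next=prev(21) | reversed so far: 39 -> 21 -> 18 -> 31 -> 28 -> 10

39 -> 21 -> 18 -> 31 -> 28 -> 10 -> None


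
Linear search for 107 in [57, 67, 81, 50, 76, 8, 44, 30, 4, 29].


i=0: 57!=107
i=1: 67!=107
i=2: 81!=107
i=3: 50!=107
i=4: 76!=107
i=5: 8!=107
i=6: 44!=107
i=7: 30!=107
i=8: 4!=107
i=9: 29!=107

Not found, 10 comps


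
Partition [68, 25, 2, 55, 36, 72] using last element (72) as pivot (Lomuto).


Pivot: 72
  68 <= 72: advance i (no swap)
  25 <= 72: advance i (no swap)
  2 <= 72: advance i (no swap)
  55 <= 72: advance i (no swap)
  36 <= 72: advance i (no swap)
Place pivot at 5: [68, 25, 2, 55, 36, 72]

Partitioned: [68, 25, 2, 55, 36, 72]


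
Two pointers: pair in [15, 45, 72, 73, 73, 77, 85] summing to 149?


lo=0(15)+hi=6(85)=100
lo=1(45)+hi=6(85)=130
lo=2(72)+hi=6(85)=157
lo=2(72)+hi=5(77)=149

Yes: 72+77=149


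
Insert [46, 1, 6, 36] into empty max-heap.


Insert 46: [46]
Insert 1: [46, 1]
Insert 6: [46, 1, 6]
Insert 36: [46, 36, 6, 1]

Final heap: [46, 36, 6, 1]


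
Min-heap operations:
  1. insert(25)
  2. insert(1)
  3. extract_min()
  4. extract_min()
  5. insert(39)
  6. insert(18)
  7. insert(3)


insert(25) -> [25]
insert(1) -> [1, 25]
extract_min()->1, [25]
extract_min()->25, []
insert(39) -> [39]
insert(18) -> [18, 39]
insert(3) -> [3, 39, 18]

Final heap: [3, 39, 18]


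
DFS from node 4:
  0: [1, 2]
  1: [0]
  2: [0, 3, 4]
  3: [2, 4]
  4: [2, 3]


Visit 4, push [3, 2]
Visit 2, push [3, 0]
Visit 0, push [1]
Visit 1, push []
Visit 3, push []

DFS order: [4, 2, 0, 1, 3]


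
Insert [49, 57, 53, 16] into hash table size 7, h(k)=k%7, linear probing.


Insert 49: h=0 -> slot 0
Insert 57: h=1 -> slot 1
Insert 53: h=4 -> slot 4
Insert 16: h=2 -> slot 2

Table: [49, 57, 16, None, 53, None, None]


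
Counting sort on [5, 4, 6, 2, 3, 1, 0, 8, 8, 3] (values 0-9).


Input: [5, 4, 6, 2, 3, 1, 0, 8, 8, 3]
Counts: [1, 1, 1, 2, 1, 1, 1, 0, 2, 0]

Sorted: [0, 1, 2, 3, 3, 4, 5, 6, 8, 8]


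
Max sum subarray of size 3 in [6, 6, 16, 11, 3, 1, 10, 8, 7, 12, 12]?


[0:3]: 28
[1:4]: 33
[2:5]: 30
[3:6]: 15
[4:7]: 14
[5:8]: 19
[6:9]: 25
[7:10]: 27
[8:11]: 31

Max: 33 at [1:4]


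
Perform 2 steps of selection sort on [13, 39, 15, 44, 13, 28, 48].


Initial: [13, 39, 15, 44, 13, 28, 48]
Step 1: min=13 at 0
  Swap: [13, 39, 15, 44, 13, 28, 48]
Step 2: min=13 at 4
  Swap: [13, 13, 15, 44, 39, 28, 48]

After 2 steps: [13, 13, 15, 44, 39, 28, 48]


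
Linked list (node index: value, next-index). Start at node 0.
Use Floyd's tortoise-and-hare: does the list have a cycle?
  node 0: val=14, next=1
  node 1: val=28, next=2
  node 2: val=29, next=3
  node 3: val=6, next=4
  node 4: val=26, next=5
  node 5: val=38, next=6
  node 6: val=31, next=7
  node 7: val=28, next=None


Floyd's tortoise (slow, +1) and hare (fast, +2):
  init: slow=0, fast=0
  step 1: slow=1, fast=2
  step 2: slow=2, fast=4
  step 3: slow=3, fast=6
  step 4: fast 6->7->None, no cycle

Cycle: no


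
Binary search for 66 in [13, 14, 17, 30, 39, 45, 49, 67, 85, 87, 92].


Step 1: lo=0, hi=10, mid=5, val=45
Step 2: lo=6, hi=10, mid=8, val=85
Step 3: lo=6, hi=7, mid=6, val=49
Step 4: lo=7, hi=7, mid=7, val=67

Not found


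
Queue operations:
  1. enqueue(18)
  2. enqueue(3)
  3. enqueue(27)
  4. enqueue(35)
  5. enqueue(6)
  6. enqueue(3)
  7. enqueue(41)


enqueue(18) -> [18]
enqueue(3) -> [18, 3]
enqueue(27) -> [18, 3, 27]
enqueue(35) -> [18, 3, 27, 35]
enqueue(6) -> [18, 3, 27, 35, 6]
enqueue(3) -> [18, 3, 27, 35, 6, 3]
enqueue(41) -> [18, 3, 27, 35, 6, 3, 41]

Final queue: [18, 3, 27, 35, 6, 3, 41]


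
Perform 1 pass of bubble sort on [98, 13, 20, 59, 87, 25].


Initial: [98, 13, 20, 59, 87, 25]
Pass 1: [13, 20, 59, 87, 25, 98] (5 swaps)

After 1 pass: [13, 20, 59, 87, 25, 98]


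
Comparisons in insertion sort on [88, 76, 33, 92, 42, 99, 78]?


Algorithm: insertion sort
Input: [88, 76, 33, 92, 42, 99, 78]
Sorted: [33, 42, 76, 78, 88, 92, 99]

13


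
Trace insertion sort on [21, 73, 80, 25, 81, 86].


Initial: [21, 73, 80, 25, 81, 86]
Insert 73: [21, 73, 80, 25, 81, 86]
Insert 80: [21, 73, 80, 25, 81, 86]
Insert 25: [21, 25, 73, 80, 81, 86]
Insert 81: [21, 25, 73, 80, 81, 86]
Insert 86: [21, 25, 73, 80, 81, 86]

Sorted: [21, 25, 73, 80, 81, 86]


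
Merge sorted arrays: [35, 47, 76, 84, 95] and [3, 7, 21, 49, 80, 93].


Take 3 from B
Take 7 from B
Take 21 from B
Take 35 from A
Take 47 from A
Take 49 from B
Take 76 from A
Take 80 from B
Take 84 from A
Take 93 from B

Merged: [3, 7, 21, 35, 47, 49, 76, 80, 84, 93, 95]


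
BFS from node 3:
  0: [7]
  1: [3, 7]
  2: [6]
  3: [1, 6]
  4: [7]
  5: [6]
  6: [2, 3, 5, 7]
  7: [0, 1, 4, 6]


Visit 3, enqueue [1, 6]
Visit 1, enqueue [7]
Visit 6, enqueue [2, 5]
Visit 7, enqueue [0, 4]
Visit 2, enqueue []
Visit 5, enqueue []
Visit 0, enqueue []
Visit 4, enqueue []

BFS order: [3, 1, 6, 7, 2, 5, 0, 4]


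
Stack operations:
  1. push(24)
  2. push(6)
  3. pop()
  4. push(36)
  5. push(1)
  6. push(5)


push(24) -> [24]
push(6) -> [24, 6]
pop()->6, [24]
push(36) -> [24, 36]
push(1) -> [24, 36, 1]
push(5) -> [24, 36, 1, 5]

Final stack: [24, 36, 1, 5]


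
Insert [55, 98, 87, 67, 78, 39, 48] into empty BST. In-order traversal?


Insert 55: root
Insert 98: R from 55
Insert 87: R from 55 -> L from 98
Insert 67: R from 55 -> L from 98 -> L from 87
Insert 78: R from 55 -> L from 98 -> L from 87 -> R from 67
Insert 39: L from 55
Insert 48: L from 55 -> R from 39

In-order: [39, 48, 55, 67, 78, 87, 98]


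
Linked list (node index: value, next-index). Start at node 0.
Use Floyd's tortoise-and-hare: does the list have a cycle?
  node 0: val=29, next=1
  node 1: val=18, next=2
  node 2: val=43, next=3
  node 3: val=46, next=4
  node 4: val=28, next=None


Floyd's tortoise (slow, +1) and hare (fast, +2):
  init: slow=0, fast=0
  step 1: slow=1, fast=2
  step 2: slow=2, fast=4
  step 3: fast -> None, no cycle

Cycle: no


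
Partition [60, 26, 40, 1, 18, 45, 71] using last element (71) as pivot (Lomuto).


Pivot: 71
  60 <= 71: advance i (no swap)
  26 <= 71: advance i (no swap)
  40 <= 71: advance i (no swap)
  1 <= 71: advance i (no swap)
  18 <= 71: advance i (no swap)
  45 <= 71: advance i (no swap)
Place pivot at 6: [60, 26, 40, 1, 18, 45, 71]

Partitioned: [60, 26, 40, 1, 18, 45, 71]


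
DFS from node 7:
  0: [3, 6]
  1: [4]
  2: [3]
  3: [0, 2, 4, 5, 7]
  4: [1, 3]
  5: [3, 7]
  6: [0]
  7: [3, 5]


Visit 7, push [5, 3]
Visit 3, push [5, 4, 2, 0]
Visit 0, push [6]
Visit 6, push []
Visit 2, push []
Visit 4, push [1]
Visit 1, push []
Visit 5, push []

DFS order: [7, 3, 0, 6, 2, 4, 1, 5]


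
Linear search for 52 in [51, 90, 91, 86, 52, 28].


i=0: 51!=52
i=1: 90!=52
i=2: 91!=52
i=3: 86!=52
i=4: 52==52 found!

Found at 4, 5 comps


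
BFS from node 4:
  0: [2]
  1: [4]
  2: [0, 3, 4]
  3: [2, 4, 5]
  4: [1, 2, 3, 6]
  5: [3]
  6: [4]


Visit 4, enqueue [1, 2, 3, 6]
Visit 1, enqueue []
Visit 2, enqueue [0]
Visit 3, enqueue [5]
Visit 6, enqueue []
Visit 0, enqueue []
Visit 5, enqueue []

BFS order: [4, 1, 2, 3, 6, 0, 5]


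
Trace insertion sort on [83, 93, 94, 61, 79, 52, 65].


Initial: [83, 93, 94, 61, 79, 52, 65]
Insert 93: [83, 93, 94, 61, 79, 52, 65]
Insert 94: [83, 93, 94, 61, 79, 52, 65]
Insert 61: [61, 83, 93, 94, 79, 52, 65]
Insert 79: [61, 79, 83, 93, 94, 52, 65]
Insert 52: [52, 61, 79, 83, 93, 94, 65]
Insert 65: [52, 61, 65, 79, 83, 93, 94]

Sorted: [52, 61, 65, 79, 83, 93, 94]


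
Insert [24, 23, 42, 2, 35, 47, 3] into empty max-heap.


Insert 24: [24]
Insert 23: [24, 23]
Insert 42: [42, 23, 24]
Insert 2: [42, 23, 24, 2]
Insert 35: [42, 35, 24, 2, 23]
Insert 47: [47, 35, 42, 2, 23, 24]
Insert 3: [47, 35, 42, 2, 23, 24, 3]

Final heap: [47, 35, 42, 2, 23, 24, 3]


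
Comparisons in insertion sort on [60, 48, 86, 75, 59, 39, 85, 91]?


Algorithm: insertion sort
Input: [60, 48, 86, 75, 59, 39, 85, 91]
Sorted: [39, 48, 59, 60, 75, 85, 86, 91]

16


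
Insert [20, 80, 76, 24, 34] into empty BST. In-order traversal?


Insert 20: root
Insert 80: R from 20
Insert 76: R from 20 -> L from 80
Insert 24: R from 20 -> L from 80 -> L from 76
Insert 34: R from 20 -> L from 80 -> L from 76 -> R from 24

In-order: [20, 24, 34, 76, 80]


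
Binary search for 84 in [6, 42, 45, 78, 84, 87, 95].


Step 1: lo=0, hi=6, mid=3, val=78
Step 2: lo=4, hi=6, mid=5, val=87
Step 3: lo=4, hi=4, mid=4, val=84

Found at index 4


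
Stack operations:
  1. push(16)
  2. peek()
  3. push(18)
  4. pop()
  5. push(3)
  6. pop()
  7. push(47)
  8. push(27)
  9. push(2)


push(16) -> [16]
peek()->16
push(18) -> [16, 18]
pop()->18, [16]
push(3) -> [16, 3]
pop()->3, [16]
push(47) -> [16, 47]
push(27) -> [16, 47, 27]
push(2) -> [16, 47, 27, 2]

Final stack: [16, 47, 27, 2]


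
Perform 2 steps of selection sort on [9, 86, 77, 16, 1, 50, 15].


Initial: [9, 86, 77, 16, 1, 50, 15]
Step 1: min=1 at 4
  Swap: [1, 86, 77, 16, 9, 50, 15]
Step 2: min=9 at 4
  Swap: [1, 9, 77, 16, 86, 50, 15]

After 2 steps: [1, 9, 77, 16, 86, 50, 15]


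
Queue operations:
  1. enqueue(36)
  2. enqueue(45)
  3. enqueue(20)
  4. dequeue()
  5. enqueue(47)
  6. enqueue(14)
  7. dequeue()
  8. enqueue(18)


enqueue(36) -> [36]
enqueue(45) -> [36, 45]
enqueue(20) -> [36, 45, 20]
dequeue()->36, [45, 20]
enqueue(47) -> [45, 20, 47]
enqueue(14) -> [45, 20, 47, 14]
dequeue()->45, [20, 47, 14]
enqueue(18) -> [20, 47, 14, 18]

Final queue: [20, 47, 14, 18]


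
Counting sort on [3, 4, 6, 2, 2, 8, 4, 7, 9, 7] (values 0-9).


Input: [3, 4, 6, 2, 2, 8, 4, 7, 9, 7]
Counts: [0, 0, 2, 1, 2, 0, 1, 2, 1, 1]

Sorted: [2, 2, 3, 4, 4, 6, 7, 7, 8, 9]


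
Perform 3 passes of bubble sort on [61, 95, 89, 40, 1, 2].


Initial: [61, 95, 89, 40, 1, 2]
Pass 1: [61, 89, 40, 1, 2, 95] (4 swaps)
Pass 2: [61, 40, 1, 2, 89, 95] (3 swaps)
Pass 3: [40, 1, 2, 61, 89, 95] (3 swaps)

After 3 passes: [40, 1, 2, 61, 89, 95]


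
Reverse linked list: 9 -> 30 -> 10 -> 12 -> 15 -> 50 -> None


Step 1: curr=9, set curr.next=prev(None) | reversed so far: 9
Step 2: curr=30, set curr.next=prev(9) | reversed so far: 30 -> 9
Step 3: curr=10, set curr.next=prev(30) | reversed so far: 10 -> 30 -> 9
Step 4: curr=12, set curr.next=prev(10) | reversed so far: 12 -> 10 -> 30 -> 9
Step 5: curr=15, set curr.next=prev(12) | reversed so far: 15 -> 12 -> 10 -> 30 -> 9
Step 6: curr=50, set curr.next=prev(15) | reversed so far: 50 -> 15 -> 12 -> 10 -> 30 -> 9

50 -> 15 -> 12 -> 10 -> 30 -> 9 -> None


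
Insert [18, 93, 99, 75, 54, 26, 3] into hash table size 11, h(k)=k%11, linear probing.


Insert 18: h=7 -> slot 7
Insert 93: h=5 -> slot 5
Insert 99: h=0 -> slot 0
Insert 75: h=9 -> slot 9
Insert 54: h=10 -> slot 10
Insert 26: h=4 -> slot 4
Insert 3: h=3 -> slot 3

Table: [99, None, None, 3, 26, 93, None, 18, None, 75, 54]


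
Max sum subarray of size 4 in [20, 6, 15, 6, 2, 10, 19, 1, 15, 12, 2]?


[0:4]: 47
[1:5]: 29
[2:6]: 33
[3:7]: 37
[4:8]: 32
[5:9]: 45
[6:10]: 47
[7:11]: 30

Max: 47 at [0:4]


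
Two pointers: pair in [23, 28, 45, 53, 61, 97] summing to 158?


lo=0(23)+hi=5(97)=120
lo=1(28)+hi=5(97)=125
lo=2(45)+hi=5(97)=142
lo=3(53)+hi=5(97)=150
lo=4(61)+hi=5(97)=158

Yes: 61+97=158


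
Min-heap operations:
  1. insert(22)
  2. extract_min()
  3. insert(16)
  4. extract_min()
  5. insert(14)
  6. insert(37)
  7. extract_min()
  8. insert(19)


insert(22) -> [22]
extract_min()->22, []
insert(16) -> [16]
extract_min()->16, []
insert(14) -> [14]
insert(37) -> [14, 37]
extract_min()->14, [37]
insert(19) -> [19, 37]

Final heap: [19, 37]


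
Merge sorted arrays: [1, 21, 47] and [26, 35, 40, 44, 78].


Take 1 from A
Take 21 from A
Take 26 from B
Take 35 from B
Take 40 from B
Take 44 from B
Take 47 from A

Merged: [1, 21, 26, 35, 40, 44, 47, 78]


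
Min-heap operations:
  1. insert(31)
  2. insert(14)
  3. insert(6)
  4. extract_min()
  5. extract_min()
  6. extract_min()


insert(31) -> [31]
insert(14) -> [14, 31]
insert(6) -> [6, 31, 14]
extract_min()->6, [14, 31]
extract_min()->14, [31]
extract_min()->31, []

Final heap: []


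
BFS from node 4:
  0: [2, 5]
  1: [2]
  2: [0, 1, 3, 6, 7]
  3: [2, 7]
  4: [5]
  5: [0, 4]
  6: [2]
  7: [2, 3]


Visit 4, enqueue [5]
Visit 5, enqueue [0]
Visit 0, enqueue [2]
Visit 2, enqueue [1, 3, 6, 7]
Visit 1, enqueue []
Visit 3, enqueue []
Visit 6, enqueue []
Visit 7, enqueue []

BFS order: [4, 5, 0, 2, 1, 3, 6, 7]


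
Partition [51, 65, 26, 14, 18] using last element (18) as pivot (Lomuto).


Pivot: 18
  14 <= 18: swap -> [14, 65, 26, 51, 18]
Place pivot at 1: [14, 18, 26, 51, 65]

Partitioned: [14, 18, 26, 51, 65]


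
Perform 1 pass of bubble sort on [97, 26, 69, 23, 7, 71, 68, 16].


Initial: [97, 26, 69, 23, 7, 71, 68, 16]
Pass 1: [26, 69, 23, 7, 71, 68, 16, 97] (7 swaps)

After 1 pass: [26, 69, 23, 7, 71, 68, 16, 97]


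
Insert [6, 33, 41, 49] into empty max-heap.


Insert 6: [6]
Insert 33: [33, 6]
Insert 41: [41, 6, 33]
Insert 49: [49, 41, 33, 6]

Final heap: [49, 41, 33, 6]


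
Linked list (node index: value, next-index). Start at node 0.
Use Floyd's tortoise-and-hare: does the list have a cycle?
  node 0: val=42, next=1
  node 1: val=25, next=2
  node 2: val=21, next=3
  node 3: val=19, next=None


Floyd's tortoise (slow, +1) and hare (fast, +2):
  init: slow=0, fast=0
  step 1: slow=1, fast=2
  step 2: fast 2->3->None, no cycle

Cycle: no


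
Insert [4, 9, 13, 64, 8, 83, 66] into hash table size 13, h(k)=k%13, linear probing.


Insert 4: h=4 -> slot 4
Insert 9: h=9 -> slot 9
Insert 13: h=0 -> slot 0
Insert 64: h=12 -> slot 12
Insert 8: h=8 -> slot 8
Insert 83: h=5 -> slot 5
Insert 66: h=1 -> slot 1

Table: [13, 66, None, None, 4, 83, None, None, 8, 9, None, None, 64]


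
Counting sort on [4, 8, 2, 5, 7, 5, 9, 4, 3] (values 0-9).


Input: [4, 8, 2, 5, 7, 5, 9, 4, 3]
Counts: [0, 0, 1, 1, 2, 2, 0, 1, 1, 1]

Sorted: [2, 3, 4, 4, 5, 5, 7, 8, 9]


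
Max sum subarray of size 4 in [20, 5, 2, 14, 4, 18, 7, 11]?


[0:4]: 41
[1:5]: 25
[2:6]: 38
[3:7]: 43
[4:8]: 40

Max: 43 at [3:7]


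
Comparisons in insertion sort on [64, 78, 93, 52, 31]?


Algorithm: insertion sort
Input: [64, 78, 93, 52, 31]
Sorted: [31, 52, 64, 78, 93]

9


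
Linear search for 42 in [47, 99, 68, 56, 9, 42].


i=0: 47!=42
i=1: 99!=42
i=2: 68!=42
i=3: 56!=42
i=4: 9!=42
i=5: 42==42 found!

Found at 5, 6 comps


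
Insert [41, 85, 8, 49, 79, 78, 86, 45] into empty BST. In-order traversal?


Insert 41: root
Insert 85: R from 41
Insert 8: L from 41
Insert 49: R from 41 -> L from 85
Insert 79: R from 41 -> L from 85 -> R from 49
Insert 78: R from 41 -> L from 85 -> R from 49 -> L from 79
Insert 86: R from 41 -> R from 85
Insert 45: R from 41 -> L from 85 -> L from 49

In-order: [8, 41, 45, 49, 78, 79, 85, 86]


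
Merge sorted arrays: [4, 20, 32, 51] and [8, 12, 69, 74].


Take 4 from A
Take 8 from B
Take 12 from B
Take 20 from A
Take 32 from A
Take 51 from A

Merged: [4, 8, 12, 20, 32, 51, 69, 74]


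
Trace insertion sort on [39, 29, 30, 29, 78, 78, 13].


Initial: [39, 29, 30, 29, 78, 78, 13]
Insert 29: [29, 39, 30, 29, 78, 78, 13]
Insert 30: [29, 30, 39, 29, 78, 78, 13]
Insert 29: [29, 29, 30, 39, 78, 78, 13]
Insert 78: [29, 29, 30, 39, 78, 78, 13]
Insert 78: [29, 29, 30, 39, 78, 78, 13]
Insert 13: [13, 29, 29, 30, 39, 78, 78]

Sorted: [13, 29, 29, 30, 39, 78, 78]


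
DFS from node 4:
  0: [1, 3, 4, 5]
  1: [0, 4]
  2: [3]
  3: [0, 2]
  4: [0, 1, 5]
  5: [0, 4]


Visit 4, push [5, 1, 0]
Visit 0, push [5, 3, 1]
Visit 1, push []
Visit 3, push [2]
Visit 2, push []
Visit 5, push []

DFS order: [4, 0, 1, 3, 2, 5]


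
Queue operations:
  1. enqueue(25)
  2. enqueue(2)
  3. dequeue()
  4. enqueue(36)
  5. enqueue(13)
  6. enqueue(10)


enqueue(25) -> [25]
enqueue(2) -> [25, 2]
dequeue()->25, [2]
enqueue(36) -> [2, 36]
enqueue(13) -> [2, 36, 13]
enqueue(10) -> [2, 36, 13, 10]

Final queue: [2, 36, 13, 10]


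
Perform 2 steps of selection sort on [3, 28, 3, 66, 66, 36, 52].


Initial: [3, 28, 3, 66, 66, 36, 52]
Step 1: min=3 at 0
  Swap: [3, 28, 3, 66, 66, 36, 52]
Step 2: min=3 at 2
  Swap: [3, 3, 28, 66, 66, 36, 52]

After 2 steps: [3, 3, 28, 66, 66, 36, 52]


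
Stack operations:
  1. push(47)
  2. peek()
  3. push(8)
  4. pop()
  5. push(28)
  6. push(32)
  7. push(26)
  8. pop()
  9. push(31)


push(47) -> [47]
peek()->47
push(8) -> [47, 8]
pop()->8, [47]
push(28) -> [47, 28]
push(32) -> [47, 28, 32]
push(26) -> [47, 28, 32, 26]
pop()->26, [47, 28, 32]
push(31) -> [47, 28, 32, 31]

Final stack: [47, 28, 32, 31]


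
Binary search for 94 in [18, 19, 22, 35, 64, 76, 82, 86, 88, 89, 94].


Step 1: lo=0, hi=10, mid=5, val=76
Step 2: lo=6, hi=10, mid=8, val=88
Step 3: lo=9, hi=10, mid=9, val=89
Step 4: lo=10, hi=10, mid=10, val=94

Found at index 10


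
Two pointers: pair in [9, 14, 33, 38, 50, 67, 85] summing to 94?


lo=0(9)+hi=6(85)=94

Yes: 9+85=94


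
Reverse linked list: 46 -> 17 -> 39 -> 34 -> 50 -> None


Step 1: curr=46, set curr.next=prev(None) | reversed so far: 46
Step 2: curr=17, set curr.next=prev(46) | reversed so far: 17 -> 46
Step 3: curr=39, set curr.next=prev(17) | reversed so far: 39 -> 17 -> 46
Step 4: curr=34, set curr.next=prev(39) | reversed so far: 34 -> 39 -> 17 -> 46
Step 5: curr=50, set curr.next=prev(34) | reversed so far: 50 -> 34 -> 39 -> 17 -> 46

50 -> 34 -> 39 -> 17 -> 46 -> None


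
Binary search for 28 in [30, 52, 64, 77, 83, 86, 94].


Step 1: lo=0, hi=6, mid=3, val=77
Step 2: lo=0, hi=2, mid=1, val=52
Step 3: lo=0, hi=0, mid=0, val=30

Not found


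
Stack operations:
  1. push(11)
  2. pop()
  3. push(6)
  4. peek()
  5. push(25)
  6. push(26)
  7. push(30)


push(11) -> [11]
pop()->11, []
push(6) -> [6]
peek()->6
push(25) -> [6, 25]
push(26) -> [6, 25, 26]
push(30) -> [6, 25, 26, 30]

Final stack: [6, 25, 26, 30]


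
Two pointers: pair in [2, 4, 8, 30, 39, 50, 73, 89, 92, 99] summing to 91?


lo=0(2)+hi=9(99)=101
lo=0(2)+hi=8(92)=94
lo=0(2)+hi=7(89)=91

Yes: 2+89=91


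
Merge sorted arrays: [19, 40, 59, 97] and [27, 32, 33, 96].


Take 19 from A
Take 27 from B
Take 32 from B
Take 33 from B
Take 40 from A
Take 59 from A
Take 96 from B

Merged: [19, 27, 32, 33, 40, 59, 96, 97]


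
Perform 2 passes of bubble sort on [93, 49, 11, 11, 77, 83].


Initial: [93, 49, 11, 11, 77, 83]
Pass 1: [49, 11, 11, 77, 83, 93] (5 swaps)
Pass 2: [11, 11, 49, 77, 83, 93] (2 swaps)

After 2 passes: [11, 11, 49, 77, 83, 93]


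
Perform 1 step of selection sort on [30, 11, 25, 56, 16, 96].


Initial: [30, 11, 25, 56, 16, 96]
Step 1: min=11 at 1
  Swap: [11, 30, 25, 56, 16, 96]

After 1 step: [11, 30, 25, 56, 16, 96]


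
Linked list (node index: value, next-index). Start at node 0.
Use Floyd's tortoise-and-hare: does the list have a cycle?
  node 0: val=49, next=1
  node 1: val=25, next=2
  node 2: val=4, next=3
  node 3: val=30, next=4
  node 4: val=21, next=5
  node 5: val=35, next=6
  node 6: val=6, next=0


Floyd's tortoise (slow, +1) and hare (fast, +2):
  init: slow=0, fast=0
  step 1: slow=1, fast=2
  step 2: slow=2, fast=4
  step 3: slow=3, fast=6
  step 4: slow=4, fast=1
  step 5: slow=5, fast=3
  step 6: slow=6, fast=5
  step 7: slow=0, fast=0
  slow == fast at node 0: cycle detected

Cycle: yes


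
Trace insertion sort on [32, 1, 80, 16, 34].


Initial: [32, 1, 80, 16, 34]
Insert 1: [1, 32, 80, 16, 34]
Insert 80: [1, 32, 80, 16, 34]
Insert 16: [1, 16, 32, 80, 34]
Insert 34: [1, 16, 32, 34, 80]

Sorted: [1, 16, 32, 34, 80]


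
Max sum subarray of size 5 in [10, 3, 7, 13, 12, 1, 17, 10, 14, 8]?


[0:5]: 45
[1:6]: 36
[2:7]: 50
[3:8]: 53
[4:9]: 54
[5:10]: 50

Max: 54 at [4:9]


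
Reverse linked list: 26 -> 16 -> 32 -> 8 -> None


Step 1: curr=26, set curr.next=prev(None) | reversed so far: 26
Step 2: curr=16, set curr.next=prev(26) | reversed so far: 16 -> 26
Step 3: curr=32, set curr.next=prev(16) | reversed so far: 32 -> 16 -> 26
Step 4: curr=8, set curr.next=prev(32) | reversed so far: 8 -> 32 -> 16 -> 26

8 -> 32 -> 16 -> 26 -> None


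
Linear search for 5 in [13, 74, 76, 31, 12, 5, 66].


i=0: 13!=5
i=1: 74!=5
i=2: 76!=5
i=3: 31!=5
i=4: 12!=5
i=5: 5==5 found!

Found at 5, 6 comps


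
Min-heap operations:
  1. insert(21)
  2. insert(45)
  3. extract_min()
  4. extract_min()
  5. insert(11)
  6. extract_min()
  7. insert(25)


insert(21) -> [21]
insert(45) -> [21, 45]
extract_min()->21, [45]
extract_min()->45, []
insert(11) -> [11]
extract_min()->11, []
insert(25) -> [25]

Final heap: [25]


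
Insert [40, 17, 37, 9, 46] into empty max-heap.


Insert 40: [40]
Insert 17: [40, 17]
Insert 37: [40, 17, 37]
Insert 9: [40, 17, 37, 9]
Insert 46: [46, 40, 37, 9, 17]

Final heap: [46, 40, 37, 9, 17]


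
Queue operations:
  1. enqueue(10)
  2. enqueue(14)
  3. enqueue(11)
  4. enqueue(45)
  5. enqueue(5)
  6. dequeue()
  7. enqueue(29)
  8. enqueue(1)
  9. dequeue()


enqueue(10) -> [10]
enqueue(14) -> [10, 14]
enqueue(11) -> [10, 14, 11]
enqueue(45) -> [10, 14, 11, 45]
enqueue(5) -> [10, 14, 11, 45, 5]
dequeue()->10, [14, 11, 45, 5]
enqueue(29) -> [14, 11, 45, 5, 29]
enqueue(1) -> [14, 11, 45, 5, 29, 1]
dequeue()->14, [11, 45, 5, 29, 1]

Final queue: [11, 45, 5, 29, 1]


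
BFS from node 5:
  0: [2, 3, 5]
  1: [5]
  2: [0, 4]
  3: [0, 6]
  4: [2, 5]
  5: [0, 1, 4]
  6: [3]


Visit 5, enqueue [0, 1, 4]
Visit 0, enqueue [2, 3]
Visit 1, enqueue []
Visit 4, enqueue []
Visit 2, enqueue []
Visit 3, enqueue [6]
Visit 6, enqueue []

BFS order: [5, 0, 1, 4, 2, 3, 6]


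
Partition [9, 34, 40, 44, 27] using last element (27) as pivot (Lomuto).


Pivot: 27
  9 <= 27: advance i (no swap)
Place pivot at 1: [9, 27, 40, 44, 34]

Partitioned: [9, 27, 40, 44, 34]


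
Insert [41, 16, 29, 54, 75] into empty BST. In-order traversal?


Insert 41: root
Insert 16: L from 41
Insert 29: L from 41 -> R from 16
Insert 54: R from 41
Insert 75: R from 41 -> R from 54

In-order: [16, 29, 41, 54, 75]


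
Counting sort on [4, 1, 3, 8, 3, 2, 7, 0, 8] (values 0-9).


Input: [4, 1, 3, 8, 3, 2, 7, 0, 8]
Counts: [1, 1, 1, 2, 1, 0, 0, 1, 2, 0]

Sorted: [0, 1, 2, 3, 3, 4, 7, 8, 8]


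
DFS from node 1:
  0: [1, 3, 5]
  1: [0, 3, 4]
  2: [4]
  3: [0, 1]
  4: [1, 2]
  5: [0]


Visit 1, push [4, 3, 0]
Visit 0, push [5, 3]
Visit 3, push []
Visit 5, push []
Visit 4, push [2]
Visit 2, push []

DFS order: [1, 0, 3, 5, 4, 2]


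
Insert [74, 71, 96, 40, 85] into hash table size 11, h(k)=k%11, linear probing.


Insert 74: h=8 -> slot 8
Insert 71: h=5 -> slot 5
Insert 96: h=8, 1 probes -> slot 9
Insert 40: h=7 -> slot 7
Insert 85: h=8, 2 probes -> slot 10

Table: [None, None, None, None, None, 71, None, 40, 74, 96, 85]


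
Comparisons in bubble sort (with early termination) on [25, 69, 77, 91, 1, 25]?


Algorithm: bubble sort (with early termination)
Input: [25, 69, 77, 91, 1, 25]
Sorted: [1, 25, 25, 69, 77, 91]

15


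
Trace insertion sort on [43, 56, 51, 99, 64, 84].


Initial: [43, 56, 51, 99, 64, 84]
Insert 56: [43, 56, 51, 99, 64, 84]
Insert 51: [43, 51, 56, 99, 64, 84]
Insert 99: [43, 51, 56, 99, 64, 84]
Insert 64: [43, 51, 56, 64, 99, 84]
Insert 84: [43, 51, 56, 64, 84, 99]

Sorted: [43, 51, 56, 64, 84, 99]


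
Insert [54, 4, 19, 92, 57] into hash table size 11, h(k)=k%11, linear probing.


Insert 54: h=10 -> slot 10
Insert 4: h=4 -> slot 4
Insert 19: h=8 -> slot 8
Insert 92: h=4, 1 probes -> slot 5
Insert 57: h=2 -> slot 2

Table: [None, None, 57, None, 4, 92, None, None, 19, None, 54]


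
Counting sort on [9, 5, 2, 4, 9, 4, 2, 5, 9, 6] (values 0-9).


Input: [9, 5, 2, 4, 9, 4, 2, 5, 9, 6]
Counts: [0, 0, 2, 0, 2, 2, 1, 0, 0, 3]

Sorted: [2, 2, 4, 4, 5, 5, 6, 9, 9, 9]


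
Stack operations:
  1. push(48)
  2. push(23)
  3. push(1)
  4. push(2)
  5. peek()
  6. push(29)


push(48) -> [48]
push(23) -> [48, 23]
push(1) -> [48, 23, 1]
push(2) -> [48, 23, 1, 2]
peek()->2
push(29) -> [48, 23, 1, 2, 29]

Final stack: [48, 23, 1, 2, 29]
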